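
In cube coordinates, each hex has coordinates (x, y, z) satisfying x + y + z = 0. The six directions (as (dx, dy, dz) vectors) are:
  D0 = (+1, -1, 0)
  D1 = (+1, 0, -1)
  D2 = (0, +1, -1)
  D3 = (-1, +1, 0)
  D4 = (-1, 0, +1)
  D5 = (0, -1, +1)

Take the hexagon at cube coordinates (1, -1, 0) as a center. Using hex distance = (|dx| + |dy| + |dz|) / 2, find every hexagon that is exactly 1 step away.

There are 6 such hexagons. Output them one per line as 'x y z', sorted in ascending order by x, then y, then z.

Answer: 0 -1 1
0 0 0
1 -2 1
1 0 -1
2 -2 0
2 -1 -1

Derivation:
Walk ring at distance 1 from (1, -1, 0):
Start at center + D4*1 = (0, -1, 1)
  hex 0: (0, -1, 1)
  hex 1: (1, -2, 1)
  hex 2: (2, -2, 0)
  hex 3: (2, -1, -1)
  hex 4: (1, 0, -1)
  hex 5: (0, 0, 0)
Sorted: 6 hexes.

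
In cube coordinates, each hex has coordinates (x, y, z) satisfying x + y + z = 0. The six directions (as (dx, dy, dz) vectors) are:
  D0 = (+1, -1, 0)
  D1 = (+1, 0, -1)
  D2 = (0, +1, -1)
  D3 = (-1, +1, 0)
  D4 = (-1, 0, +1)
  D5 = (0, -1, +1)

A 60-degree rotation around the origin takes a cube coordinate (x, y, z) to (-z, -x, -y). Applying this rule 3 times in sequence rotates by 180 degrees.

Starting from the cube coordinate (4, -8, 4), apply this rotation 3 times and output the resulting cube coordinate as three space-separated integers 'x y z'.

Start: (4, -8, 4)
Step 1: (4, -8, 4) -> (-(4), -(4), -(-8)) = (-4, -4, 8)
Step 2: (-4, -4, 8) -> (-(8), -(-4), -(-4)) = (-8, 4, 4)
Step 3: (-8, 4, 4) -> (-(4), -(-8), -(4)) = (-4, 8, -4)

Answer: -4 8 -4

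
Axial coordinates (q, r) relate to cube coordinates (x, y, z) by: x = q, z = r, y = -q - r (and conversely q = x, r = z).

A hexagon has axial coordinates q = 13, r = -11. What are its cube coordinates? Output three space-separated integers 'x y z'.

Answer: 13 -2 -11

Derivation:
x = q = 13
z = r = -11
y = -x - z = -(13) - (-11) = -2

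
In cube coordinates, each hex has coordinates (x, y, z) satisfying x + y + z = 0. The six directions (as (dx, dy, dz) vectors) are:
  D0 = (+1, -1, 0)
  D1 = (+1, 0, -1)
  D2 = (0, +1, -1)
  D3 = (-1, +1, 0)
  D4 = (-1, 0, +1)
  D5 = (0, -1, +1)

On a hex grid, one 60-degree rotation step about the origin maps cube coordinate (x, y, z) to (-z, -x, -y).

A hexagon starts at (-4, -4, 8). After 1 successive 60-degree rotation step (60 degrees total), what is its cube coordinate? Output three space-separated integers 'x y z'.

Start: (-4, -4, 8)
Step 1: (-4, -4, 8) -> (-(8), -(-4), -(-4)) = (-8, 4, 4)

Answer: -8 4 4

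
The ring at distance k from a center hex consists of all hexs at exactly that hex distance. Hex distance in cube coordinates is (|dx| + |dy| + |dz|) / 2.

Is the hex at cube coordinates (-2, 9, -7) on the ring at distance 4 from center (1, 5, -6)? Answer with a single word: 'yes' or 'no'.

|px - cx| = |-2 - 1| = 3
|py - cy| = |9 - 5| = 4
|pz - cz| = |-7 - (-6)| = 1
distance = (3+4+1)/2 = 8/2 = 4
radius = 4; distance == radius -> yes

Answer: yes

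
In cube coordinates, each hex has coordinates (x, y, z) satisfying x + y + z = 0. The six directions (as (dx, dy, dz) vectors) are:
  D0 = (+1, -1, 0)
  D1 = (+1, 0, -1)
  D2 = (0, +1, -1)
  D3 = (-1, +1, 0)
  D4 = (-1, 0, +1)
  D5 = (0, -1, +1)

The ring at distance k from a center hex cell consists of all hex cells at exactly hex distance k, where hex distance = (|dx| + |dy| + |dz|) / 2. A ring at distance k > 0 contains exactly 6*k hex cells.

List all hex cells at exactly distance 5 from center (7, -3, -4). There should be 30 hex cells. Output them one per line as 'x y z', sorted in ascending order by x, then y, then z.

Answer: 2 -3 1
2 -2 0
2 -1 -1
2 0 -2
2 1 -3
2 2 -4
3 -4 1
3 2 -5
4 -5 1
4 2 -6
5 -6 1
5 2 -7
6 -7 1
6 2 -8
7 -8 1
7 2 -9
8 -8 0
8 1 -9
9 -8 -1
9 0 -9
10 -8 -2
10 -1 -9
11 -8 -3
11 -2 -9
12 -8 -4
12 -7 -5
12 -6 -6
12 -5 -7
12 -4 -8
12 -3 -9

Derivation:
Walk ring at distance 5 from (7, -3, -4):
Start at center + D4*5 = (2, -3, 1)
  hex 0: (2, -3, 1)
  hex 1: (3, -4, 1)
  hex 2: (4, -5, 1)
  hex 3: (5, -6, 1)
  hex 4: (6, -7, 1)
  hex 5: (7, -8, 1)
  hex 6: (8, -8, 0)
  hex 7: (9, -8, -1)
  hex 8: (10, -8, -2)
  hex 9: (11, -8, -3)
  hex 10: (12, -8, -4)
  hex 11: (12, -7, -5)
  hex 12: (12, -6, -6)
  hex 13: (12, -5, -7)
  hex 14: (12, -4, -8)
  hex 15: (12, -3, -9)
  hex 16: (11, -2, -9)
  hex 17: (10, -1, -9)
  hex 18: (9, 0, -9)
  hex 19: (8, 1, -9)
  hex 20: (7, 2, -9)
  hex 21: (6, 2, -8)
  hex 22: (5, 2, -7)
  hex 23: (4, 2, -6)
  hex 24: (3, 2, -5)
  hex 25: (2, 2, -4)
  hex 26: (2, 1, -3)
  hex 27: (2, 0, -2)
  hex 28: (2, -1, -1)
  hex 29: (2, -2, 0)
Sorted: 30 hexes.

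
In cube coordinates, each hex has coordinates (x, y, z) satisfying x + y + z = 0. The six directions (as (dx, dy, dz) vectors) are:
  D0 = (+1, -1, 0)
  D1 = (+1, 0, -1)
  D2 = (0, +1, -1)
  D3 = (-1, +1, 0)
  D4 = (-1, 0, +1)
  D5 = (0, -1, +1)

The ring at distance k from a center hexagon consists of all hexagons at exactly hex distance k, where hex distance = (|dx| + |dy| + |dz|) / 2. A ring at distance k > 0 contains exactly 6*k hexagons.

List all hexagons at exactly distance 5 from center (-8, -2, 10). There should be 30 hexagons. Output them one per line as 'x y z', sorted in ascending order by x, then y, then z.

Walk ring at distance 5 from (-8, -2, 10):
Start at center + D4*5 = (-13, -2, 15)
  hex 0: (-13, -2, 15)
  hex 1: (-12, -3, 15)
  hex 2: (-11, -4, 15)
  hex 3: (-10, -5, 15)
  hex 4: (-9, -6, 15)
  hex 5: (-8, -7, 15)
  hex 6: (-7, -7, 14)
  hex 7: (-6, -7, 13)
  hex 8: (-5, -7, 12)
  hex 9: (-4, -7, 11)
  hex 10: (-3, -7, 10)
  hex 11: (-3, -6, 9)
  hex 12: (-3, -5, 8)
  hex 13: (-3, -4, 7)
  hex 14: (-3, -3, 6)
  hex 15: (-3, -2, 5)
  hex 16: (-4, -1, 5)
  hex 17: (-5, 0, 5)
  hex 18: (-6, 1, 5)
  hex 19: (-7, 2, 5)
  hex 20: (-8, 3, 5)
  hex 21: (-9, 3, 6)
  hex 22: (-10, 3, 7)
  hex 23: (-11, 3, 8)
  hex 24: (-12, 3, 9)
  hex 25: (-13, 3, 10)
  hex 26: (-13, 2, 11)
  hex 27: (-13, 1, 12)
  hex 28: (-13, 0, 13)
  hex 29: (-13, -1, 14)
Sorted: 30 hexes.

Answer: -13 -2 15
-13 -1 14
-13 0 13
-13 1 12
-13 2 11
-13 3 10
-12 -3 15
-12 3 9
-11 -4 15
-11 3 8
-10 -5 15
-10 3 7
-9 -6 15
-9 3 6
-8 -7 15
-8 3 5
-7 -7 14
-7 2 5
-6 -7 13
-6 1 5
-5 -7 12
-5 0 5
-4 -7 11
-4 -1 5
-3 -7 10
-3 -6 9
-3 -5 8
-3 -4 7
-3 -3 6
-3 -2 5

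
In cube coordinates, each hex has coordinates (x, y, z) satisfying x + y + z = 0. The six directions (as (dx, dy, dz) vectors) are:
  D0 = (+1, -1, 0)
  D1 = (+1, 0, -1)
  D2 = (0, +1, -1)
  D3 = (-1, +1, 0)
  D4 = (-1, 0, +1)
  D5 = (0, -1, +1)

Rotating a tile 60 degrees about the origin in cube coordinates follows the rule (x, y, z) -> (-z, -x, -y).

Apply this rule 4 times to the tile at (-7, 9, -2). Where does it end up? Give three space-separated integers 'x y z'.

Answer: -2 -7 9

Derivation:
Start: (-7, 9, -2)
Step 1: (-7, 9, -2) -> (-(-2), -(-7), -(9)) = (2, 7, -9)
Step 2: (2, 7, -9) -> (-(-9), -(2), -(7)) = (9, -2, -7)
Step 3: (9, -2, -7) -> (-(-7), -(9), -(-2)) = (7, -9, 2)
Step 4: (7, -9, 2) -> (-(2), -(7), -(-9)) = (-2, -7, 9)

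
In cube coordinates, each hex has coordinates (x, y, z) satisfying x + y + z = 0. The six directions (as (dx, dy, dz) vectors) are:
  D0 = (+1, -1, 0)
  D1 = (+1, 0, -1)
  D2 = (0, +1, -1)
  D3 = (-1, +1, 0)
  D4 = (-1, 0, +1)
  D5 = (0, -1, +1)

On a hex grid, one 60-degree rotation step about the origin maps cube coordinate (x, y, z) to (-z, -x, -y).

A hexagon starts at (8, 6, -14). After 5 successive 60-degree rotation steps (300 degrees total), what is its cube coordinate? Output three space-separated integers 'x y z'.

Answer: -6 14 -8

Derivation:
Start: (8, 6, -14)
Step 1: (8, 6, -14) -> (-(-14), -(8), -(6)) = (14, -8, -6)
Step 2: (14, -8, -6) -> (-(-6), -(14), -(-8)) = (6, -14, 8)
Step 3: (6, -14, 8) -> (-(8), -(6), -(-14)) = (-8, -6, 14)
Step 4: (-8, -6, 14) -> (-(14), -(-8), -(-6)) = (-14, 8, 6)
Step 5: (-14, 8, 6) -> (-(6), -(-14), -(8)) = (-6, 14, -8)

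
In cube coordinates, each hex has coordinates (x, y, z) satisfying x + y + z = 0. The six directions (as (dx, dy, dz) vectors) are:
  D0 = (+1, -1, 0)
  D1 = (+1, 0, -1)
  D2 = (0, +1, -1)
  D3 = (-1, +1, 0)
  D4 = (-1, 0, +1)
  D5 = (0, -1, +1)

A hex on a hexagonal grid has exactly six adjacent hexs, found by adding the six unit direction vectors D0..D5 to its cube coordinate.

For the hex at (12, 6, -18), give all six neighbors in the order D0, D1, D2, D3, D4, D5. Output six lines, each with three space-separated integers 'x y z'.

Center: (12, 6, -18). Add each direction:
  D0: (12, 6, -18) + (1, -1, 0) = (13, 5, -18)
  D1: (12, 6, -18) + (1, 0, -1) = (13, 6, -19)
  D2: (12, 6, -18) + (0, 1, -1) = (12, 7, -19)
  D3: (12, 6, -18) + (-1, 1, 0) = (11, 7, -18)
  D4: (12, 6, -18) + (-1, 0, 1) = (11, 6, -17)
  D5: (12, 6, -18) + (0, -1, 1) = (12, 5, -17)

Answer: 13 5 -18
13 6 -19
12 7 -19
11 7 -18
11 6 -17
12 5 -17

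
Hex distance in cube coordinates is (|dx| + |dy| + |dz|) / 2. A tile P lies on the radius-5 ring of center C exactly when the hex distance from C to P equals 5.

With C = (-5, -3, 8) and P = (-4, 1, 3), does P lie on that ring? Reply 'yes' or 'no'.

Answer: yes

Derivation:
|px - cx| = |-4 - (-5)| = 1
|py - cy| = |1 - (-3)| = 4
|pz - cz| = |3 - 8| = 5
distance = (1+4+5)/2 = 10/2 = 5
radius = 5; distance == radius -> yes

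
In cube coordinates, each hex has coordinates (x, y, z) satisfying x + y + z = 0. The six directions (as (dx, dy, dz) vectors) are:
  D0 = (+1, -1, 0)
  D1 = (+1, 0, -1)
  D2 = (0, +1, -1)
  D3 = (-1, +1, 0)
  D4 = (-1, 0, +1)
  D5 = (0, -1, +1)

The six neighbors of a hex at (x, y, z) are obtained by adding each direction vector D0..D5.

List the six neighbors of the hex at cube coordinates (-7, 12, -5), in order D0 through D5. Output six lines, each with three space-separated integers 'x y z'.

Center: (-7, 12, -5). Add each direction:
  D0: (-7, 12, -5) + (1, -1, 0) = (-6, 11, -5)
  D1: (-7, 12, -5) + (1, 0, -1) = (-6, 12, -6)
  D2: (-7, 12, -5) + (0, 1, -1) = (-7, 13, -6)
  D3: (-7, 12, -5) + (-1, 1, 0) = (-8, 13, -5)
  D4: (-7, 12, -5) + (-1, 0, 1) = (-8, 12, -4)
  D5: (-7, 12, -5) + (0, -1, 1) = (-7, 11, -4)

Answer: -6 11 -5
-6 12 -6
-7 13 -6
-8 13 -5
-8 12 -4
-7 11 -4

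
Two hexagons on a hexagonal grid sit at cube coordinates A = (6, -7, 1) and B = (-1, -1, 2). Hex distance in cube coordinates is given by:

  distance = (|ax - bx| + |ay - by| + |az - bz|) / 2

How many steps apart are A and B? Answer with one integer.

|ax - bx| = |6 - (-1)| = 7
|ay - by| = |-7 - (-1)| = 6
|az - bz| = |1 - 2| = 1
distance = (7 + 6 + 1) / 2 = 14 / 2 = 7

Answer: 7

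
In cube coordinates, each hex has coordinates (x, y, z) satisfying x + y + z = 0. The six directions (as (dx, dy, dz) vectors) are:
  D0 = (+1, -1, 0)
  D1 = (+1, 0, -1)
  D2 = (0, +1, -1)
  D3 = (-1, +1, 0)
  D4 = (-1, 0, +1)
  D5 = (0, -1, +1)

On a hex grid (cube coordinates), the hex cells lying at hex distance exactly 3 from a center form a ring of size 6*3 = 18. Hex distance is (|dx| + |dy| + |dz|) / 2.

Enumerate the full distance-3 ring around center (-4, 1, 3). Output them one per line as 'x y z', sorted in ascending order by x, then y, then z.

Walk ring at distance 3 from (-4, 1, 3):
Start at center + D4*3 = (-7, 1, 6)
  hex 0: (-7, 1, 6)
  hex 1: (-6, 0, 6)
  hex 2: (-5, -1, 6)
  hex 3: (-4, -2, 6)
  hex 4: (-3, -2, 5)
  hex 5: (-2, -2, 4)
  hex 6: (-1, -2, 3)
  hex 7: (-1, -1, 2)
  hex 8: (-1, 0, 1)
  hex 9: (-1, 1, 0)
  hex 10: (-2, 2, 0)
  hex 11: (-3, 3, 0)
  hex 12: (-4, 4, 0)
  hex 13: (-5, 4, 1)
  hex 14: (-6, 4, 2)
  hex 15: (-7, 4, 3)
  hex 16: (-7, 3, 4)
  hex 17: (-7, 2, 5)
Sorted: 18 hexes.

Answer: -7 1 6
-7 2 5
-7 3 4
-7 4 3
-6 0 6
-6 4 2
-5 -1 6
-5 4 1
-4 -2 6
-4 4 0
-3 -2 5
-3 3 0
-2 -2 4
-2 2 0
-1 -2 3
-1 -1 2
-1 0 1
-1 1 0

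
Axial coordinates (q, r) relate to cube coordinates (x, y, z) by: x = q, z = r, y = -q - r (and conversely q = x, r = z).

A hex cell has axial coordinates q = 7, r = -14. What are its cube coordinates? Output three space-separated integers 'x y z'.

Answer: 7 7 -14

Derivation:
x = q = 7
z = r = -14
y = -x - z = -(7) - (-14) = 7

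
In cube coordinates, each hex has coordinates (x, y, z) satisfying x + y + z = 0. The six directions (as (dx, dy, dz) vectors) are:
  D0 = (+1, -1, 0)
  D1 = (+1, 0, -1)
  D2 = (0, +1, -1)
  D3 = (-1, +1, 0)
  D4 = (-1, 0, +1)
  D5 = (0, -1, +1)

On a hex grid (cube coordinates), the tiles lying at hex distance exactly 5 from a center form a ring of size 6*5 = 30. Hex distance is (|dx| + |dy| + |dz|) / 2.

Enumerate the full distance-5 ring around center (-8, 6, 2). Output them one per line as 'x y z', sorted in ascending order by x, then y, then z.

Answer: -13 6 7
-13 7 6
-13 8 5
-13 9 4
-13 10 3
-13 11 2
-12 5 7
-12 11 1
-11 4 7
-11 11 0
-10 3 7
-10 11 -1
-9 2 7
-9 11 -2
-8 1 7
-8 11 -3
-7 1 6
-7 10 -3
-6 1 5
-6 9 -3
-5 1 4
-5 8 -3
-4 1 3
-4 7 -3
-3 1 2
-3 2 1
-3 3 0
-3 4 -1
-3 5 -2
-3 6 -3

Derivation:
Walk ring at distance 5 from (-8, 6, 2):
Start at center + D4*5 = (-13, 6, 7)
  hex 0: (-13, 6, 7)
  hex 1: (-12, 5, 7)
  hex 2: (-11, 4, 7)
  hex 3: (-10, 3, 7)
  hex 4: (-9, 2, 7)
  hex 5: (-8, 1, 7)
  hex 6: (-7, 1, 6)
  hex 7: (-6, 1, 5)
  hex 8: (-5, 1, 4)
  hex 9: (-4, 1, 3)
  hex 10: (-3, 1, 2)
  hex 11: (-3, 2, 1)
  hex 12: (-3, 3, 0)
  hex 13: (-3, 4, -1)
  hex 14: (-3, 5, -2)
  hex 15: (-3, 6, -3)
  hex 16: (-4, 7, -3)
  hex 17: (-5, 8, -3)
  hex 18: (-6, 9, -3)
  hex 19: (-7, 10, -3)
  hex 20: (-8, 11, -3)
  hex 21: (-9, 11, -2)
  hex 22: (-10, 11, -1)
  hex 23: (-11, 11, 0)
  hex 24: (-12, 11, 1)
  hex 25: (-13, 11, 2)
  hex 26: (-13, 10, 3)
  hex 27: (-13, 9, 4)
  hex 28: (-13, 8, 5)
  hex 29: (-13, 7, 6)
Sorted: 30 hexes.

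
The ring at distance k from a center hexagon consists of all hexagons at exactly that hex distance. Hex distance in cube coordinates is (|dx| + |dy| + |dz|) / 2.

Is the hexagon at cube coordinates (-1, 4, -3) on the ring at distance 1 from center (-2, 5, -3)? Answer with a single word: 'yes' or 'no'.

|px - cx| = |-1 - (-2)| = 1
|py - cy| = |4 - 5| = 1
|pz - cz| = |-3 - (-3)| = 0
distance = (1+1+0)/2 = 2/2 = 1
radius = 1; distance == radius -> yes

Answer: yes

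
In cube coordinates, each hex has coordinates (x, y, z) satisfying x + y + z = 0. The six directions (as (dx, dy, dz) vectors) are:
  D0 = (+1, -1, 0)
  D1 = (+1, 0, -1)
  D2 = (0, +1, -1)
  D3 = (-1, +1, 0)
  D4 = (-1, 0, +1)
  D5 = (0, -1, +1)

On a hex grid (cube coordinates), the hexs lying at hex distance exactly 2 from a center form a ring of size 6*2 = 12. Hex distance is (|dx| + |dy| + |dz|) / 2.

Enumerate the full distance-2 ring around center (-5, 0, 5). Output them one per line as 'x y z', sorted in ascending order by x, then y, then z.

Answer: -7 0 7
-7 1 6
-7 2 5
-6 -1 7
-6 2 4
-5 -2 7
-5 2 3
-4 -2 6
-4 1 3
-3 -2 5
-3 -1 4
-3 0 3

Derivation:
Walk ring at distance 2 from (-5, 0, 5):
Start at center + D4*2 = (-7, 0, 7)
  hex 0: (-7, 0, 7)
  hex 1: (-6, -1, 7)
  hex 2: (-5, -2, 7)
  hex 3: (-4, -2, 6)
  hex 4: (-3, -2, 5)
  hex 5: (-3, -1, 4)
  hex 6: (-3, 0, 3)
  hex 7: (-4, 1, 3)
  hex 8: (-5, 2, 3)
  hex 9: (-6, 2, 4)
  hex 10: (-7, 2, 5)
  hex 11: (-7, 1, 6)
Sorted: 12 hexes.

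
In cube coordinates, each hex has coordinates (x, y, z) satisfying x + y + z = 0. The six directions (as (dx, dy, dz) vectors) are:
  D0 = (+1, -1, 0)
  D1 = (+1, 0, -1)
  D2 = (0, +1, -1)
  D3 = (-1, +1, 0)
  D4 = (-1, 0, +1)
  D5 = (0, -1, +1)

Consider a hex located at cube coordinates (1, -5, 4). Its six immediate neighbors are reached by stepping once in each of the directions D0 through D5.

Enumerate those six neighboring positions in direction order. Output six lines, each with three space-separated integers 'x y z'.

Answer: 2 -6 4
2 -5 3
1 -4 3
0 -4 4
0 -5 5
1 -6 5

Derivation:
Center: (1, -5, 4). Add each direction:
  D0: (1, -5, 4) + (1, -1, 0) = (2, -6, 4)
  D1: (1, -5, 4) + (1, 0, -1) = (2, -5, 3)
  D2: (1, -5, 4) + (0, 1, -1) = (1, -4, 3)
  D3: (1, -5, 4) + (-1, 1, 0) = (0, -4, 4)
  D4: (1, -5, 4) + (-1, 0, 1) = (0, -5, 5)
  D5: (1, -5, 4) + (0, -1, 1) = (1, -6, 5)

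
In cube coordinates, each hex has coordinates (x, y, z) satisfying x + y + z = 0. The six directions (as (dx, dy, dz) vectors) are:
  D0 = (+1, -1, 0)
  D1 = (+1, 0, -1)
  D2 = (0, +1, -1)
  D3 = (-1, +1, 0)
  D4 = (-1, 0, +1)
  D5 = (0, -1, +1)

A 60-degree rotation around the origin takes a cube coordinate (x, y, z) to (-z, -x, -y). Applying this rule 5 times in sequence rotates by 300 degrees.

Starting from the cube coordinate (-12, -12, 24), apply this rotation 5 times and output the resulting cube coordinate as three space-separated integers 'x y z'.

Answer: 12 -24 12

Derivation:
Start: (-12, -12, 24)
Step 1: (-12, -12, 24) -> (-(24), -(-12), -(-12)) = (-24, 12, 12)
Step 2: (-24, 12, 12) -> (-(12), -(-24), -(12)) = (-12, 24, -12)
Step 3: (-12, 24, -12) -> (-(-12), -(-12), -(24)) = (12, 12, -24)
Step 4: (12, 12, -24) -> (-(-24), -(12), -(12)) = (24, -12, -12)
Step 5: (24, -12, -12) -> (-(-12), -(24), -(-12)) = (12, -24, 12)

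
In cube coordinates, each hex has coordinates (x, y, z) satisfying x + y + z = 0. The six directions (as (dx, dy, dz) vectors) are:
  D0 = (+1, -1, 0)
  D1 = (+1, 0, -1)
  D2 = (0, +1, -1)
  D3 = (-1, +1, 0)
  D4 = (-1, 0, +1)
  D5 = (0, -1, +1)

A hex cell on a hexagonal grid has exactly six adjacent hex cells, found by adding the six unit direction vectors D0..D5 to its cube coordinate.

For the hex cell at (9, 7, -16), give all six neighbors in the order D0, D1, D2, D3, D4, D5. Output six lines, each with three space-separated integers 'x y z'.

Center: (9, 7, -16). Add each direction:
  D0: (9, 7, -16) + (1, -1, 0) = (10, 6, -16)
  D1: (9, 7, -16) + (1, 0, -1) = (10, 7, -17)
  D2: (9, 7, -16) + (0, 1, -1) = (9, 8, -17)
  D3: (9, 7, -16) + (-1, 1, 0) = (8, 8, -16)
  D4: (9, 7, -16) + (-1, 0, 1) = (8, 7, -15)
  D5: (9, 7, -16) + (0, -1, 1) = (9, 6, -15)

Answer: 10 6 -16
10 7 -17
9 8 -17
8 8 -16
8 7 -15
9 6 -15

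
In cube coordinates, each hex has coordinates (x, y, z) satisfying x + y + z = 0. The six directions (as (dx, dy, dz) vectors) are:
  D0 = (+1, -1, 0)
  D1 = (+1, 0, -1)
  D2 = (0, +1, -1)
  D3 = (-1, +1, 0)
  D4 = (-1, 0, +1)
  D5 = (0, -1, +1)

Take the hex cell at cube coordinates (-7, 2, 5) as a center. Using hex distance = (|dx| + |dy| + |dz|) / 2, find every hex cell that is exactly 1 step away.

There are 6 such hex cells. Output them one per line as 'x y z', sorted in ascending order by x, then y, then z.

Answer: -8 2 6
-8 3 5
-7 1 6
-7 3 4
-6 1 5
-6 2 4

Derivation:
Walk ring at distance 1 from (-7, 2, 5):
Start at center + D4*1 = (-8, 2, 6)
  hex 0: (-8, 2, 6)
  hex 1: (-7, 1, 6)
  hex 2: (-6, 1, 5)
  hex 3: (-6, 2, 4)
  hex 4: (-7, 3, 4)
  hex 5: (-8, 3, 5)
Sorted: 6 hexes.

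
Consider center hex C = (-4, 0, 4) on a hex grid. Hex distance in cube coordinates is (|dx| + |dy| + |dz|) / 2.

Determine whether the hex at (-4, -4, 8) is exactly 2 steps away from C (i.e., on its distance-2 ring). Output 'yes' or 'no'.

|px - cx| = |-4 - (-4)| = 0
|py - cy| = |-4 - 0| = 4
|pz - cz| = |8 - 4| = 4
distance = (0+4+4)/2 = 8/2 = 4
radius = 2; distance != radius -> no

Answer: no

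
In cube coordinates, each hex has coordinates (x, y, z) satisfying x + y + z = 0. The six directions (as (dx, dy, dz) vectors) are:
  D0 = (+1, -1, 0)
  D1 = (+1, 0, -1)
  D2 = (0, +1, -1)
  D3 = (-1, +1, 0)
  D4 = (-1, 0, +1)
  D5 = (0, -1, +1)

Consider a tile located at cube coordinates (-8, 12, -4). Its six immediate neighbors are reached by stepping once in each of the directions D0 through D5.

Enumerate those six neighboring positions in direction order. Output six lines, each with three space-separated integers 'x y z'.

Center: (-8, 12, -4). Add each direction:
  D0: (-8, 12, -4) + (1, -1, 0) = (-7, 11, -4)
  D1: (-8, 12, -4) + (1, 0, -1) = (-7, 12, -5)
  D2: (-8, 12, -4) + (0, 1, -1) = (-8, 13, -5)
  D3: (-8, 12, -4) + (-1, 1, 0) = (-9, 13, -4)
  D4: (-8, 12, -4) + (-1, 0, 1) = (-9, 12, -3)
  D5: (-8, 12, -4) + (0, -1, 1) = (-8, 11, -3)

Answer: -7 11 -4
-7 12 -5
-8 13 -5
-9 13 -4
-9 12 -3
-8 11 -3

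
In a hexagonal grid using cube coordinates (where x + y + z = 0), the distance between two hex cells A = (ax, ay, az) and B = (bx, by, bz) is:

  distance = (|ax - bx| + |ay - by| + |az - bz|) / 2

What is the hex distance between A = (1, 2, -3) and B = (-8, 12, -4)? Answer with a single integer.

Answer: 10

Derivation:
|ax - bx| = |1 - (-8)| = 9
|ay - by| = |2 - 12| = 10
|az - bz| = |-3 - (-4)| = 1
distance = (9 + 10 + 1) / 2 = 20 / 2 = 10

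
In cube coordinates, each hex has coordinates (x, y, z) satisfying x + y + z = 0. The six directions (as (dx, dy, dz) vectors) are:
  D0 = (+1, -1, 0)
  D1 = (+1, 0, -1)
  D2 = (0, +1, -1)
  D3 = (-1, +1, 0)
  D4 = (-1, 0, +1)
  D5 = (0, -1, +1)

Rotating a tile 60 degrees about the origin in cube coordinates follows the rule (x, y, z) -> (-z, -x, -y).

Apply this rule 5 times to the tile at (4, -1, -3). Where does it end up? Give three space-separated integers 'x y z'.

Start: (4, -1, -3)
Step 1: (4, -1, -3) -> (-(-3), -(4), -(-1)) = (3, -4, 1)
Step 2: (3, -4, 1) -> (-(1), -(3), -(-4)) = (-1, -3, 4)
Step 3: (-1, -3, 4) -> (-(4), -(-1), -(-3)) = (-4, 1, 3)
Step 4: (-4, 1, 3) -> (-(3), -(-4), -(1)) = (-3, 4, -1)
Step 5: (-3, 4, -1) -> (-(-1), -(-3), -(4)) = (1, 3, -4)

Answer: 1 3 -4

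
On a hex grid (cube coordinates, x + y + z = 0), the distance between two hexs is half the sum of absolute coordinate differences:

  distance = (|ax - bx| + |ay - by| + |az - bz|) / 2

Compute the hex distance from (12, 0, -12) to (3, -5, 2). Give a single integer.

|ax - bx| = |12 - 3| = 9
|ay - by| = |0 - (-5)| = 5
|az - bz| = |-12 - 2| = 14
distance = (9 + 5 + 14) / 2 = 28 / 2 = 14

Answer: 14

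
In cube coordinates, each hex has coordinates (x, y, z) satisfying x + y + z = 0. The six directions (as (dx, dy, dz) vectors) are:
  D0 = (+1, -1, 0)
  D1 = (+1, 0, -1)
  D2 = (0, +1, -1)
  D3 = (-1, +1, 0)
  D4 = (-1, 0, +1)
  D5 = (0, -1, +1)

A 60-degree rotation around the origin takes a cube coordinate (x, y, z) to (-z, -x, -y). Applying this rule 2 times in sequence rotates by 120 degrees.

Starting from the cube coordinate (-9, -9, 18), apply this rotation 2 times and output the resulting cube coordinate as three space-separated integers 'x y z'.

Start: (-9, -9, 18)
Step 1: (-9, -9, 18) -> (-(18), -(-9), -(-9)) = (-18, 9, 9)
Step 2: (-18, 9, 9) -> (-(9), -(-18), -(9)) = (-9, 18, -9)

Answer: -9 18 -9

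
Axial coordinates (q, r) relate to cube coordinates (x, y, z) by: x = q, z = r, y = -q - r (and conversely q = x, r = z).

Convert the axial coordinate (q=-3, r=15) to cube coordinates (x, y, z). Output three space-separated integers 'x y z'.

x = q = -3
z = r = 15
y = -x - z = -(-3) - (15) = -12

Answer: -3 -12 15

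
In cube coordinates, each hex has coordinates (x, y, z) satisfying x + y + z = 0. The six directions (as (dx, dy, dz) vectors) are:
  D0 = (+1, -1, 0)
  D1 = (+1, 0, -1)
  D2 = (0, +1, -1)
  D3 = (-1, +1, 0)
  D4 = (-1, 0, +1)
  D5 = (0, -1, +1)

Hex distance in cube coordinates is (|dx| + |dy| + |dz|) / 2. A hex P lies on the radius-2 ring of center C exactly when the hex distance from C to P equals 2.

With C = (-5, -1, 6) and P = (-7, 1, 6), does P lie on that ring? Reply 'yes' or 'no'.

Answer: yes

Derivation:
|px - cx| = |-7 - (-5)| = 2
|py - cy| = |1 - (-1)| = 2
|pz - cz| = |6 - 6| = 0
distance = (2+2+0)/2 = 4/2 = 2
radius = 2; distance == radius -> yes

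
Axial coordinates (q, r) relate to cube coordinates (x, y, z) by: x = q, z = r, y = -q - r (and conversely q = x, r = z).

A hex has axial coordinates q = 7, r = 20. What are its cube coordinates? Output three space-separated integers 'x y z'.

x = q = 7
z = r = 20
y = -x - z = -(7) - (20) = -27

Answer: 7 -27 20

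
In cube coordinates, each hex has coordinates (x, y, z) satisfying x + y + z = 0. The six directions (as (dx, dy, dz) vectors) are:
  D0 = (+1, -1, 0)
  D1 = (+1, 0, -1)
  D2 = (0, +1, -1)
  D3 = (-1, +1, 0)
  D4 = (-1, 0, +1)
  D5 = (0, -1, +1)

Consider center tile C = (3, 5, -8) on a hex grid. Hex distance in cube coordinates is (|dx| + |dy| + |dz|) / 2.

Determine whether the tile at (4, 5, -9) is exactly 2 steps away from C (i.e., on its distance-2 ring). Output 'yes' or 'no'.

Answer: no

Derivation:
|px - cx| = |4 - 3| = 1
|py - cy| = |5 - 5| = 0
|pz - cz| = |-9 - (-8)| = 1
distance = (1+0+1)/2 = 2/2 = 1
radius = 2; distance != radius -> no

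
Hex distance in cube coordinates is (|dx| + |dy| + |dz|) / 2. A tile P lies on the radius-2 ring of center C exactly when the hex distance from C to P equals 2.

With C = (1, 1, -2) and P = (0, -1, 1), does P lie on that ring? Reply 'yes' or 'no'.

|px - cx| = |0 - 1| = 1
|py - cy| = |-1 - 1| = 2
|pz - cz| = |1 - (-2)| = 3
distance = (1+2+3)/2 = 6/2 = 3
radius = 2; distance != radius -> no

Answer: no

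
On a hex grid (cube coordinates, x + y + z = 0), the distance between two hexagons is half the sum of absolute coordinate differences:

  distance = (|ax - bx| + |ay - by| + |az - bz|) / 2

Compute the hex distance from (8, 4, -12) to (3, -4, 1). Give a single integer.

|ax - bx| = |8 - 3| = 5
|ay - by| = |4 - (-4)| = 8
|az - bz| = |-12 - 1| = 13
distance = (5 + 8 + 13) / 2 = 26 / 2 = 13

Answer: 13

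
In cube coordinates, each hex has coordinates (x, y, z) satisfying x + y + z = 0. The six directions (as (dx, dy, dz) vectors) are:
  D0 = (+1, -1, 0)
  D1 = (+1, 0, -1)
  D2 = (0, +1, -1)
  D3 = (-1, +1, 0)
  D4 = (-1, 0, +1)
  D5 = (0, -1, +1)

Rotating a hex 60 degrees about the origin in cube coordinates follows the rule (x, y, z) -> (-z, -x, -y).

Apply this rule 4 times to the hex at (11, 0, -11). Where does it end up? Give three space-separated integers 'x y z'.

Start: (11, 0, -11)
Step 1: (11, 0, -11) -> (-(-11), -(11), -(0)) = (11, -11, 0)
Step 2: (11, -11, 0) -> (-(0), -(11), -(-11)) = (0, -11, 11)
Step 3: (0, -11, 11) -> (-(11), -(0), -(-11)) = (-11, 0, 11)
Step 4: (-11, 0, 11) -> (-(11), -(-11), -(0)) = (-11, 11, 0)

Answer: -11 11 0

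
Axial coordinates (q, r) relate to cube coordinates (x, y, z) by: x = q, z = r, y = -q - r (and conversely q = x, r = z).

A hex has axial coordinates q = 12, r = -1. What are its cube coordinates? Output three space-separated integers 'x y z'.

Answer: 12 -11 -1

Derivation:
x = q = 12
z = r = -1
y = -x - z = -(12) - (-1) = -11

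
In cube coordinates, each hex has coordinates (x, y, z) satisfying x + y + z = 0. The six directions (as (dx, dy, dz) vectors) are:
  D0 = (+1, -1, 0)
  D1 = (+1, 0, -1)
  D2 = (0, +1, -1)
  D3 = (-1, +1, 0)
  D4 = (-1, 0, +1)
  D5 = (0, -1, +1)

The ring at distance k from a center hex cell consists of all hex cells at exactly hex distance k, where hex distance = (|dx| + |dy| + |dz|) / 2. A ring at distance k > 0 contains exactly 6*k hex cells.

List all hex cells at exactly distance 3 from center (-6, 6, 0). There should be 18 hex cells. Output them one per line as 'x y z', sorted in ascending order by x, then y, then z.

Walk ring at distance 3 from (-6, 6, 0):
Start at center + D4*3 = (-9, 6, 3)
  hex 0: (-9, 6, 3)
  hex 1: (-8, 5, 3)
  hex 2: (-7, 4, 3)
  hex 3: (-6, 3, 3)
  hex 4: (-5, 3, 2)
  hex 5: (-4, 3, 1)
  hex 6: (-3, 3, 0)
  hex 7: (-3, 4, -1)
  hex 8: (-3, 5, -2)
  hex 9: (-3, 6, -3)
  hex 10: (-4, 7, -3)
  hex 11: (-5, 8, -3)
  hex 12: (-6, 9, -3)
  hex 13: (-7, 9, -2)
  hex 14: (-8, 9, -1)
  hex 15: (-9, 9, 0)
  hex 16: (-9, 8, 1)
  hex 17: (-9, 7, 2)
Sorted: 18 hexes.

Answer: -9 6 3
-9 7 2
-9 8 1
-9 9 0
-8 5 3
-8 9 -1
-7 4 3
-7 9 -2
-6 3 3
-6 9 -3
-5 3 2
-5 8 -3
-4 3 1
-4 7 -3
-3 3 0
-3 4 -1
-3 5 -2
-3 6 -3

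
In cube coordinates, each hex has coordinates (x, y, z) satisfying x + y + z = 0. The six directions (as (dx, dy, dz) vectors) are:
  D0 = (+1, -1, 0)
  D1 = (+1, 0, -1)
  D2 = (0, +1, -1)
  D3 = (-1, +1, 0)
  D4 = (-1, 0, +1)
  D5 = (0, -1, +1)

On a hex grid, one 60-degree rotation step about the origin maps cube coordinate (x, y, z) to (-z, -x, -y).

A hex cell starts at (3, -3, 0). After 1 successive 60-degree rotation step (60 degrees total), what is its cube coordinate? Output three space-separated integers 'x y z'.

Answer: 0 -3 3

Derivation:
Start: (3, -3, 0)
Step 1: (3, -3, 0) -> (-(0), -(3), -(-3)) = (0, -3, 3)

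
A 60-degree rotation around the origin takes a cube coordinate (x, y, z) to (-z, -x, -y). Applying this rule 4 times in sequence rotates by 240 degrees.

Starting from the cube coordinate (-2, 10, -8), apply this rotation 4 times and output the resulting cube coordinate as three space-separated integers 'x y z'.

Answer: -8 -2 10

Derivation:
Start: (-2, 10, -8)
Step 1: (-2, 10, -8) -> (-(-8), -(-2), -(10)) = (8, 2, -10)
Step 2: (8, 2, -10) -> (-(-10), -(8), -(2)) = (10, -8, -2)
Step 3: (10, -8, -2) -> (-(-2), -(10), -(-8)) = (2, -10, 8)
Step 4: (2, -10, 8) -> (-(8), -(2), -(-10)) = (-8, -2, 10)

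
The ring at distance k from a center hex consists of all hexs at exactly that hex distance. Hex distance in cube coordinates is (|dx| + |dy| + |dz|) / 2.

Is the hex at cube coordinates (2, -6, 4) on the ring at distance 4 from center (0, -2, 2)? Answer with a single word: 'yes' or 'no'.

Answer: yes

Derivation:
|px - cx| = |2 - 0| = 2
|py - cy| = |-6 - (-2)| = 4
|pz - cz| = |4 - 2| = 2
distance = (2+4+2)/2 = 8/2 = 4
radius = 4; distance == radius -> yes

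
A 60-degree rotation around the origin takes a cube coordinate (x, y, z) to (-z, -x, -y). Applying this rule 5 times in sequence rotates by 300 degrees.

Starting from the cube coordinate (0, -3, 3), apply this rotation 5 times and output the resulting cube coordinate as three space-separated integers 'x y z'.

Answer: 3 -3 0

Derivation:
Start: (0, -3, 3)
Step 1: (0, -3, 3) -> (-(3), -(0), -(-3)) = (-3, 0, 3)
Step 2: (-3, 0, 3) -> (-(3), -(-3), -(0)) = (-3, 3, 0)
Step 3: (-3, 3, 0) -> (-(0), -(-3), -(3)) = (0, 3, -3)
Step 4: (0, 3, -3) -> (-(-3), -(0), -(3)) = (3, 0, -3)
Step 5: (3, 0, -3) -> (-(-3), -(3), -(0)) = (3, -3, 0)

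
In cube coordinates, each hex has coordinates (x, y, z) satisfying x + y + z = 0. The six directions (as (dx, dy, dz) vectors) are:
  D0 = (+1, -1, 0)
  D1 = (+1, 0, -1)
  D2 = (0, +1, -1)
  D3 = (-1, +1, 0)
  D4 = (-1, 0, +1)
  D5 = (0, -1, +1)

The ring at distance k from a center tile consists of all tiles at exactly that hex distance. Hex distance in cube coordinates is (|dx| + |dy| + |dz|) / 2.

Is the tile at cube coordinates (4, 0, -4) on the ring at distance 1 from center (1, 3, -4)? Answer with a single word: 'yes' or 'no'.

|px - cx| = |4 - 1| = 3
|py - cy| = |0 - 3| = 3
|pz - cz| = |-4 - (-4)| = 0
distance = (3+3+0)/2 = 6/2 = 3
radius = 1; distance != radius -> no

Answer: no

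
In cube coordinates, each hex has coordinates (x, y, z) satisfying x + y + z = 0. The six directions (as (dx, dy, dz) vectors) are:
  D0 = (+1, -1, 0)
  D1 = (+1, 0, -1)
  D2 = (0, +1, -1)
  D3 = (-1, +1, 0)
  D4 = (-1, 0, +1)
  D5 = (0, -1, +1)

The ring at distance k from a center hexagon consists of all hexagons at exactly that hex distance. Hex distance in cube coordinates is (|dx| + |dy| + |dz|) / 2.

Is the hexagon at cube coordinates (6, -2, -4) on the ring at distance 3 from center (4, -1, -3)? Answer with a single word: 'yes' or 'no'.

Answer: no

Derivation:
|px - cx| = |6 - 4| = 2
|py - cy| = |-2 - (-1)| = 1
|pz - cz| = |-4 - (-3)| = 1
distance = (2+1+1)/2 = 4/2 = 2
radius = 3; distance != radius -> no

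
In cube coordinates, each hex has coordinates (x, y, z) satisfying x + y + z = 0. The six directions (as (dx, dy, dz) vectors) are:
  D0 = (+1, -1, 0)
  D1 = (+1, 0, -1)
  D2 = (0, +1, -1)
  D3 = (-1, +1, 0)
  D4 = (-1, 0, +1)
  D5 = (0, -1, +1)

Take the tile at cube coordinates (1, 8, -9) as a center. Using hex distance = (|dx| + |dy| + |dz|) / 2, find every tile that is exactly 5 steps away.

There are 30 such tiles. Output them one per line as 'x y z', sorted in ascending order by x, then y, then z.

Walk ring at distance 5 from (1, 8, -9):
Start at center + D4*5 = (-4, 8, -4)
  hex 0: (-4, 8, -4)
  hex 1: (-3, 7, -4)
  hex 2: (-2, 6, -4)
  hex 3: (-1, 5, -4)
  hex 4: (0, 4, -4)
  hex 5: (1, 3, -4)
  hex 6: (2, 3, -5)
  hex 7: (3, 3, -6)
  hex 8: (4, 3, -7)
  hex 9: (5, 3, -8)
  hex 10: (6, 3, -9)
  hex 11: (6, 4, -10)
  hex 12: (6, 5, -11)
  hex 13: (6, 6, -12)
  hex 14: (6, 7, -13)
  hex 15: (6, 8, -14)
  hex 16: (5, 9, -14)
  hex 17: (4, 10, -14)
  hex 18: (3, 11, -14)
  hex 19: (2, 12, -14)
  hex 20: (1, 13, -14)
  hex 21: (0, 13, -13)
  hex 22: (-1, 13, -12)
  hex 23: (-2, 13, -11)
  hex 24: (-3, 13, -10)
  hex 25: (-4, 13, -9)
  hex 26: (-4, 12, -8)
  hex 27: (-4, 11, -7)
  hex 28: (-4, 10, -6)
  hex 29: (-4, 9, -5)
Sorted: 30 hexes.

Answer: -4 8 -4
-4 9 -5
-4 10 -6
-4 11 -7
-4 12 -8
-4 13 -9
-3 7 -4
-3 13 -10
-2 6 -4
-2 13 -11
-1 5 -4
-1 13 -12
0 4 -4
0 13 -13
1 3 -4
1 13 -14
2 3 -5
2 12 -14
3 3 -6
3 11 -14
4 3 -7
4 10 -14
5 3 -8
5 9 -14
6 3 -9
6 4 -10
6 5 -11
6 6 -12
6 7 -13
6 8 -14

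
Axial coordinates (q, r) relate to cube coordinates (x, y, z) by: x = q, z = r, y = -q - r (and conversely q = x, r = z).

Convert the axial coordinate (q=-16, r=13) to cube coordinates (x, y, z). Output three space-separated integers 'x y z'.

Answer: -16 3 13

Derivation:
x = q = -16
z = r = 13
y = -x - z = -(-16) - (13) = 3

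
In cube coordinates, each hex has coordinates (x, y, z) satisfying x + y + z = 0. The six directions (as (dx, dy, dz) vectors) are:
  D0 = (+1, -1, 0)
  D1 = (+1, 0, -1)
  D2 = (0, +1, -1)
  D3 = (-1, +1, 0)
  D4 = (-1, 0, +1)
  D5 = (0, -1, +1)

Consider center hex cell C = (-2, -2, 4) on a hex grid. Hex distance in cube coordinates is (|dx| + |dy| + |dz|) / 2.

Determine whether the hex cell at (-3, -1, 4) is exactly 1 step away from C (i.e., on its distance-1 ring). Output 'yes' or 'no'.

Answer: yes

Derivation:
|px - cx| = |-3 - (-2)| = 1
|py - cy| = |-1 - (-2)| = 1
|pz - cz| = |4 - 4| = 0
distance = (1+1+0)/2 = 2/2 = 1
radius = 1; distance == radius -> yes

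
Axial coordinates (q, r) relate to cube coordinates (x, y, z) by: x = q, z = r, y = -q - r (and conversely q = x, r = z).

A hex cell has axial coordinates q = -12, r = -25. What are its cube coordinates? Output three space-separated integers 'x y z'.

x = q = -12
z = r = -25
y = -x - z = -(-12) - (-25) = 37

Answer: -12 37 -25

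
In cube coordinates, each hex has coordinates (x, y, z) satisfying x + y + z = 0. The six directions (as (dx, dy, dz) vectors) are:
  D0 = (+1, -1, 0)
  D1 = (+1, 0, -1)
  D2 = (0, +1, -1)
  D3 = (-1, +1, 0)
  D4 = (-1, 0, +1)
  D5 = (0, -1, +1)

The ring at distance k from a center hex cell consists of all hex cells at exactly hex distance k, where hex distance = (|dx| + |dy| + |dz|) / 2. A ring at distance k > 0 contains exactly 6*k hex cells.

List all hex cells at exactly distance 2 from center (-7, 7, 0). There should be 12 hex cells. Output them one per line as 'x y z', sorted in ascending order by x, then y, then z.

Walk ring at distance 2 from (-7, 7, 0):
Start at center + D4*2 = (-9, 7, 2)
  hex 0: (-9, 7, 2)
  hex 1: (-8, 6, 2)
  hex 2: (-7, 5, 2)
  hex 3: (-6, 5, 1)
  hex 4: (-5, 5, 0)
  hex 5: (-5, 6, -1)
  hex 6: (-5, 7, -2)
  hex 7: (-6, 8, -2)
  hex 8: (-7, 9, -2)
  hex 9: (-8, 9, -1)
  hex 10: (-9, 9, 0)
  hex 11: (-9, 8, 1)
Sorted: 12 hexes.

Answer: -9 7 2
-9 8 1
-9 9 0
-8 6 2
-8 9 -1
-7 5 2
-7 9 -2
-6 5 1
-6 8 -2
-5 5 0
-5 6 -1
-5 7 -2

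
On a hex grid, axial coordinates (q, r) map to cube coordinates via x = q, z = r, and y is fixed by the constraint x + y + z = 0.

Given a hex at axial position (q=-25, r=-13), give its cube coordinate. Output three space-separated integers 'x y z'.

x = q = -25
z = r = -13
y = -x - z = -(-25) - (-13) = 38

Answer: -25 38 -13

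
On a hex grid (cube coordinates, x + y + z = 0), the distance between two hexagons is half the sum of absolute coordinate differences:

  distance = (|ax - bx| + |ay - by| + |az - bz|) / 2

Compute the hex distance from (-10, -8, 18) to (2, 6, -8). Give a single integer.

|ax - bx| = |-10 - 2| = 12
|ay - by| = |-8 - 6| = 14
|az - bz| = |18 - (-8)| = 26
distance = (12 + 14 + 26) / 2 = 52 / 2 = 26

Answer: 26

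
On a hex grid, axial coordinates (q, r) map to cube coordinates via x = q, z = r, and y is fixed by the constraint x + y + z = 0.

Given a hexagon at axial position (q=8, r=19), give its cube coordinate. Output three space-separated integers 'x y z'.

Answer: 8 -27 19

Derivation:
x = q = 8
z = r = 19
y = -x - z = -(8) - (19) = -27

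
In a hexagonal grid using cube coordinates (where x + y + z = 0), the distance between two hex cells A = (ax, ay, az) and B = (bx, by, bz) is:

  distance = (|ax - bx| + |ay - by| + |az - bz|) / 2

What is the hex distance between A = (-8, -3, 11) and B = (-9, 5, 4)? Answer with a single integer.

|ax - bx| = |-8 - (-9)| = 1
|ay - by| = |-3 - 5| = 8
|az - bz| = |11 - 4| = 7
distance = (1 + 8 + 7) / 2 = 16 / 2 = 8

Answer: 8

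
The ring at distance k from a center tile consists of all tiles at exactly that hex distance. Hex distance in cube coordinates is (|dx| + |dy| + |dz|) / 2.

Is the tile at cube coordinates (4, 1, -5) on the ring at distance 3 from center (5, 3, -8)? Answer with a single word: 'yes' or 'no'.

|px - cx| = |4 - 5| = 1
|py - cy| = |1 - 3| = 2
|pz - cz| = |-5 - (-8)| = 3
distance = (1+2+3)/2 = 6/2 = 3
radius = 3; distance == radius -> yes

Answer: yes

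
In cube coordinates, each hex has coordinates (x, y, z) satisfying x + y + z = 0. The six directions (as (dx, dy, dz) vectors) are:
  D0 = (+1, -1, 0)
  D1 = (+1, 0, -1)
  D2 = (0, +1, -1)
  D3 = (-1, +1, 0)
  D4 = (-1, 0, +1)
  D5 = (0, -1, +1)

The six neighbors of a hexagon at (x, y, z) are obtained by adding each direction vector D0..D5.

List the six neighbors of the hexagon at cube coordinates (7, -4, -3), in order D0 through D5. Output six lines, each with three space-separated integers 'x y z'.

Center: (7, -4, -3). Add each direction:
  D0: (7, -4, -3) + (1, -1, 0) = (8, -5, -3)
  D1: (7, -4, -3) + (1, 0, -1) = (8, -4, -4)
  D2: (7, -4, -3) + (0, 1, -1) = (7, -3, -4)
  D3: (7, -4, -3) + (-1, 1, 0) = (6, -3, -3)
  D4: (7, -4, -3) + (-1, 0, 1) = (6, -4, -2)
  D5: (7, -4, -3) + (0, -1, 1) = (7, -5, -2)

Answer: 8 -5 -3
8 -4 -4
7 -3 -4
6 -3 -3
6 -4 -2
7 -5 -2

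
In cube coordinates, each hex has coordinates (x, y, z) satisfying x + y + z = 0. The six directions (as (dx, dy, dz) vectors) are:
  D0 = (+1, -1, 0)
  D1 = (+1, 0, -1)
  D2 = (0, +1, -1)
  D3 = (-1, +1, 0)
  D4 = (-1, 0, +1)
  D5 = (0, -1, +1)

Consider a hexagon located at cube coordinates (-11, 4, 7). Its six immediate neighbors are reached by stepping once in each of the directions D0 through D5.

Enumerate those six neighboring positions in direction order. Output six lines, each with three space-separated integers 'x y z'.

Center: (-11, 4, 7). Add each direction:
  D0: (-11, 4, 7) + (1, -1, 0) = (-10, 3, 7)
  D1: (-11, 4, 7) + (1, 0, -1) = (-10, 4, 6)
  D2: (-11, 4, 7) + (0, 1, -1) = (-11, 5, 6)
  D3: (-11, 4, 7) + (-1, 1, 0) = (-12, 5, 7)
  D4: (-11, 4, 7) + (-1, 0, 1) = (-12, 4, 8)
  D5: (-11, 4, 7) + (0, -1, 1) = (-11, 3, 8)

Answer: -10 3 7
-10 4 6
-11 5 6
-12 5 7
-12 4 8
-11 3 8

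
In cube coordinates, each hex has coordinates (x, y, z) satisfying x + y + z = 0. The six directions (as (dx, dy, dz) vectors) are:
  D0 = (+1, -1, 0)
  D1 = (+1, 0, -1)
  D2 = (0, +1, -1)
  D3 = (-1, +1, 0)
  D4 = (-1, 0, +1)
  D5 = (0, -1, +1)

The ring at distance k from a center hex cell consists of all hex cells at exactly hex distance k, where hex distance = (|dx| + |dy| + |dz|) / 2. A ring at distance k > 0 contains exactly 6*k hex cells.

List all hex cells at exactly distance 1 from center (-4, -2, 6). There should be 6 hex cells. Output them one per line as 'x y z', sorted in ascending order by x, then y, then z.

Answer: -5 -2 7
-5 -1 6
-4 -3 7
-4 -1 5
-3 -3 6
-3 -2 5

Derivation:
Walk ring at distance 1 from (-4, -2, 6):
Start at center + D4*1 = (-5, -2, 7)
  hex 0: (-5, -2, 7)
  hex 1: (-4, -3, 7)
  hex 2: (-3, -3, 6)
  hex 3: (-3, -2, 5)
  hex 4: (-4, -1, 5)
  hex 5: (-5, -1, 6)
Sorted: 6 hexes.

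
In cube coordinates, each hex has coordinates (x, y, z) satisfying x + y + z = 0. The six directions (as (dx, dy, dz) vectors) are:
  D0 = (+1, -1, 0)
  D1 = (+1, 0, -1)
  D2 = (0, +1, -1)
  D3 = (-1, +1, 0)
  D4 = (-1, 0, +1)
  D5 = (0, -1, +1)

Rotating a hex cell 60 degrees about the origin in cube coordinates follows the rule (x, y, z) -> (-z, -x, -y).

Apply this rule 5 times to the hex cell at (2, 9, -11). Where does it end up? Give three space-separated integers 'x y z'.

Answer: -9 11 -2

Derivation:
Start: (2, 9, -11)
Step 1: (2, 9, -11) -> (-(-11), -(2), -(9)) = (11, -2, -9)
Step 2: (11, -2, -9) -> (-(-9), -(11), -(-2)) = (9, -11, 2)
Step 3: (9, -11, 2) -> (-(2), -(9), -(-11)) = (-2, -9, 11)
Step 4: (-2, -9, 11) -> (-(11), -(-2), -(-9)) = (-11, 2, 9)
Step 5: (-11, 2, 9) -> (-(9), -(-11), -(2)) = (-9, 11, -2)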